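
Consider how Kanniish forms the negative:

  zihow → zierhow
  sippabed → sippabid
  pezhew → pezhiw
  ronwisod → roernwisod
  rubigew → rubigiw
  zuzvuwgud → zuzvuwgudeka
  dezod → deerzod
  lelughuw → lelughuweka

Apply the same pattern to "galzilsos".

gaerlzilsos

"galzilsos" has last vowel 'o'. The stems whose last vowel is 'o' (ronwisod → roernwisod, dezod → deerzod, zihow → zierhow) insert -er- after the first vowel.
The other patterns: stems whose last vowel is 'e' change the last vowel to 'i'; stems whose last vowel is 'u' add -eka.
So galzilsos → gaerlzilsos.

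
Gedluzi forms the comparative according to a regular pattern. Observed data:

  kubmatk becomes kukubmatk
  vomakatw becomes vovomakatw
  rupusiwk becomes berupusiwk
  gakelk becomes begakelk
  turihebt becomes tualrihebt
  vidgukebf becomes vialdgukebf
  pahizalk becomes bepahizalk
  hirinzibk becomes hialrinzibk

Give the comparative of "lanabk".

hirinzibk and kubmatk both end in -k yet inflect differently (hialrinzibk, kukubmatk), so the final letter is not what conditions the rule; the second-to-last letter is.
"lanabk" has second-to-last letter 'b'. The stems whose second-to-last letter is 'b' (turihebt → tualrihebt, hirinzibk → hialrinzibk, vidgukebf → vialdgukebf) insert -al- after the first vowel.
So lanabk → laalnabk.

laalnabk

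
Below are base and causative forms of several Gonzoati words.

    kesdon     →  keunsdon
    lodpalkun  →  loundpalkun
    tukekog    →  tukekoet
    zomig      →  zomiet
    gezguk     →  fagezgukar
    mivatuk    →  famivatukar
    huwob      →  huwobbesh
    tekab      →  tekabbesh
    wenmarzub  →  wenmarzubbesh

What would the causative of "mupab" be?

mupabbesh

kesdon and tukekog both have last vowel 'o' yet inflect differently (keunsdon, tukekoet), so the last vowel is not what conditions the rule; the final letter is.
"mupab" ends in -b. The stems ending in -b (huwob → huwobbesh, tekab → tekabbesh, wenmarzub → wenmarzubbesh) double the final consonant and add -esh.
So mupab → mupabbesh.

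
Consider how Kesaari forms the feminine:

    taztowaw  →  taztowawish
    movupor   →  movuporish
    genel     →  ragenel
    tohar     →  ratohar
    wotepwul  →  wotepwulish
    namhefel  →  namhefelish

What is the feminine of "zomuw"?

"zomuw" has 2 vowels. The stems with 2 vowels (tohar → ratohar, genel → ragenel) add the prefix ra-.
So zomuw → razomuw.

razomuw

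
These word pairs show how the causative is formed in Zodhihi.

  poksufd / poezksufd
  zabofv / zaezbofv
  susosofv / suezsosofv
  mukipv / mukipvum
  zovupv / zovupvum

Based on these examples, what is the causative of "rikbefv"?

"rikbefv" has second-to-last letter 'f'. The stems whose second-to-last letter is 'f' (poksufd → poezksufd, zabofv → zaezbofv, susosofv → suezsosofv) insert -ez- after the first vowel.
So rikbefv → riezkbefv.

riezkbefv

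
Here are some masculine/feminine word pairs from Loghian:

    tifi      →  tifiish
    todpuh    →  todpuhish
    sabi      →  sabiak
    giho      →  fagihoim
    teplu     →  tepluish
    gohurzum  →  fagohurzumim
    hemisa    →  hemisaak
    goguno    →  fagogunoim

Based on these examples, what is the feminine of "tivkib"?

tivkibish

tifi and sabi both end in -i yet inflect differently (tifiish, sabiak), so the final letter is not what conditions the rule; the first letter is.
"tivkib" begins with t-. The stems beginning with t- (teplu → tepluish, tifi → tifiish, todpuh → todpuhish) add -ish.
So tivkib → tivkibish.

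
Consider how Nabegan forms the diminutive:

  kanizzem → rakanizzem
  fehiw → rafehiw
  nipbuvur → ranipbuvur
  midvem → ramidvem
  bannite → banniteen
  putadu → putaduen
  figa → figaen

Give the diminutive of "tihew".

ratihew

kanizzem and bannite both have last vowel 'e' yet inflect differently (rakanizzem, banniteen), so the last vowel is not what conditions the rule; whether the stem ends in a vowel or a consonant is.
"tihew" ends in a consonant. The stems ending in a consonant (kanizzem → rakanizzem, fehiw → rafehiw, nipbuvur → ranipbuvur) add the prefix ra-.
The other pattern: stems ending in a vowel add -en.
So tihew → ratihew.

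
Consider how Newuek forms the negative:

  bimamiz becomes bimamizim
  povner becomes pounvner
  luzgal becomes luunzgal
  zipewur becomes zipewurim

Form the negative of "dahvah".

daunhvah

povner and zipewur both end in -r yet inflect differently (pounvner, zipewurim), so the final letter is not what conditions the rule; the number of vowels is.
"dahvah" has 2 vowels. The stems with 2 vowels (povner → pounvner, luzgal → luunzgal) insert -un- after the first vowel.
The other pattern: stems with 3 vowels add -im.
So dahvah → daunhvah.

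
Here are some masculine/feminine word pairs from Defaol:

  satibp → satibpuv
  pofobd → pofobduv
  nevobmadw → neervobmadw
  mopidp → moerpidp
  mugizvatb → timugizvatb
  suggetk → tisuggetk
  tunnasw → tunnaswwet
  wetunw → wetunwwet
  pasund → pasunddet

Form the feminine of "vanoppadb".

vaernoppadb

satibp and mopidp both end in -p yet inflect differently (satibpuv, moerpidp), so the final letter is not what conditions the rule; the second-to-last letter is.
"vanoppadb" has second-to-last letter 'd'. The stems whose second-to-last letter is 'd' (nevobmadw → neervobmadw, mopidp → moerpidp) insert -er- after the first vowel.
So vanoppadb → vaernoppadb.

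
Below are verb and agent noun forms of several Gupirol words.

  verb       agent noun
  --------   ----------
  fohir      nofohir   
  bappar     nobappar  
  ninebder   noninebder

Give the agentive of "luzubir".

noluzubir

Every pair shown (fohir → nofohir, bappar → nobappar, ninebder → noninebder) follows the same rule: add the prefix no-.
So luzubir → noluzubir.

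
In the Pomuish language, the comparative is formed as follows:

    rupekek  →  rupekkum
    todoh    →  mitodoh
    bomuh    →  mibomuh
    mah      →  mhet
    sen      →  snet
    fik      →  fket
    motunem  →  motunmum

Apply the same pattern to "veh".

vhet

mah and bomuh both end in -h yet inflect differently (mhet, mibomuh), so the final letter is not what conditions the rule; the number of vowels is.
"veh" has 1 vowel. The stems with 1 vowel (mah → mhet, sen → snet, fik → fket) delete the last vowel and add -et.
So veh → vhet.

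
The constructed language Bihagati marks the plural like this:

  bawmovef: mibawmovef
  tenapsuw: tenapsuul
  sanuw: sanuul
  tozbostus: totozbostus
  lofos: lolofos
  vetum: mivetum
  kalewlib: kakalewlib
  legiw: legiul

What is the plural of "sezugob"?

sesezugob

"sezugob" ends in -b. The one such stem in the data (kalewlib → kakalewlib) repeats the first consonant+vowel as a prefix (as do lofos, tozbostus), so the same rule applies.
The other patterns: stems ending in -f or -m add the prefix mi-; stems ending in -w drop the final letter and add -ul.
So sezugob → sesezugob.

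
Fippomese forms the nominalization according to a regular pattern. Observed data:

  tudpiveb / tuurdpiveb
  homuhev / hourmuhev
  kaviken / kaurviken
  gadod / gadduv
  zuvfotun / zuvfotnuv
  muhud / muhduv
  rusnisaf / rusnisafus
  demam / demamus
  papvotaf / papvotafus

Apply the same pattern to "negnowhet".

kaviken and zuvfotun both end in -n yet inflect differently (kaurviken, zuvfotnuv), so the final letter is not what conditions the rule; the last vowel is.
"negnowhet" has last vowel 'e'. The stems whose last vowel is 'e' (tudpiveb → tuurdpiveb, homuhev → hourmuhev, kaviken → kaurviken) insert -ur- after the first vowel.
So negnowhet → neurgnowhet.

neurgnowhet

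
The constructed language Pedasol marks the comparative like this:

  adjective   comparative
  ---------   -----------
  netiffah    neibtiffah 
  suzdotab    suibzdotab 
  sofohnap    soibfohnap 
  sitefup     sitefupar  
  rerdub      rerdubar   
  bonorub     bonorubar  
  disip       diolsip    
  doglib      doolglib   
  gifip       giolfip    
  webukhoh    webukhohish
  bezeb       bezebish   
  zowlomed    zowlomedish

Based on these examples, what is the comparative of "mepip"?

meolpip

"mepip" has last vowel 'i'. The stems whose last vowel is 'i' (disip → diolsip, doglib → doolglib, gifip → giolfip) insert -ol- after the first vowel.
So mepip → meolpip.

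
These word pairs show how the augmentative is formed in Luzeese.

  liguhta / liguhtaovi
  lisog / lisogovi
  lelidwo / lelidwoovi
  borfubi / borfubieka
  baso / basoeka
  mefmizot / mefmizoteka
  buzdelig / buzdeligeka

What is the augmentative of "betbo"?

lelidwo and baso both end in -o yet inflect differently (lelidwoovi, basoeka), so the final letter is not what conditions the rule; the first letter is.
"betbo" begins with b-. The stems beginning with b- (borfubi → borfubieka, baso → basoeka, buzdelig → buzdeligeka) add -eka.
So betbo → betboeka.

betboeka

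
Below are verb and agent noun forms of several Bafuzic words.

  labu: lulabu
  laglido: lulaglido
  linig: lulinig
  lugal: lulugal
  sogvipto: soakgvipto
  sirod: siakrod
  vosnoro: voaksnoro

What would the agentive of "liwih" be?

"liwih" begins with l-. The stems beginning with l- (lugal → lulugal, labu → lulabu, laglido → lulaglido) add the prefix lu-.
The other pattern: stems beginning with s- or v- insert -ak- after the first vowel.
So liwih → luliwih.

luliwih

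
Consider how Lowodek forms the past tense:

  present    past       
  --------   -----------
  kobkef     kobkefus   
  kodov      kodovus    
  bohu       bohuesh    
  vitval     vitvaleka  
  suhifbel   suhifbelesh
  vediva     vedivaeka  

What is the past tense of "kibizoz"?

kibizozus

vitval and suhifbel both end in -l yet inflect differently (vitvaleka, suhifbelesh), so the final letter is not what conditions the rule; the first letter is.
"kibizoz" begins with k-. The stems beginning with k- (kodov → kodovus, kobkef → kobkefus) add -us.
So kibizoz → kibizozus.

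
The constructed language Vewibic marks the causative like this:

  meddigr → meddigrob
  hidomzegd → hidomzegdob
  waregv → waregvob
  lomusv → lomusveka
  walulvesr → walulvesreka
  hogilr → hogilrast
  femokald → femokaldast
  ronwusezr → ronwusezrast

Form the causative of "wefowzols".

wefowzolsast

"wefowzols" has second-to-last letter 'l'. The stems whose second-to-last letter is 'l' (hogilr → hogilrast, femokald → femokaldast) add -ast.
So wefowzols → wefowzolsast.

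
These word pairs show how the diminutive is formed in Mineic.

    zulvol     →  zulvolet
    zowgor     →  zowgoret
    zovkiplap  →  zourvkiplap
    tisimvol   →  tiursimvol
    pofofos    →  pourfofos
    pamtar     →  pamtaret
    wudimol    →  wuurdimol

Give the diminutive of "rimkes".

rimkeset

wudimol and zulvol both end in -l yet inflect differently (wuurdimol, zulvolet), so the final letter is not what conditions the rule; the number of vowels is.
"rimkes" has 2 vowels. The stems with 2 vowels (zulvol → zulvolet, zowgor → zowgoret, pamtar → pamtaret) add -et.
The other pattern: stems with 3 vowels insert -ur- after the first vowel.
So rimkes → rimkeset.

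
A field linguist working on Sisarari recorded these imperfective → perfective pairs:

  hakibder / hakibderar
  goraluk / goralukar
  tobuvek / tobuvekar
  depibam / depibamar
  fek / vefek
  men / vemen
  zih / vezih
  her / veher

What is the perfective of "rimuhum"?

rimuhumar

"rimuhum" has 3 vowels. The stems with 3 vowels (hakibder → hakibderar, goraluk → goralukar, tobuvek → tobuvekar) add -ar.
So rimuhum → rimuhumar.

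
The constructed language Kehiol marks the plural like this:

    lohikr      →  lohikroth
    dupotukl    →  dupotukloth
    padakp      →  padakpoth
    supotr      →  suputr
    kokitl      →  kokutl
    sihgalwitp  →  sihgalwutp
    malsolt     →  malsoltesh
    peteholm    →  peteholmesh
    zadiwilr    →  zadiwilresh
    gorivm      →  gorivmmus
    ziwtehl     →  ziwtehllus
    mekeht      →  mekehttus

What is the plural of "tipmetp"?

tipmutp

lohikr and supotr both end in -r yet inflect differently (lohikroth, suputr), so the final letter is not what conditions the rule; the second-to-last letter is.
"tipmetp" has second-to-last letter 't'. The stems whose second-to-last letter is 't' (supotr → suputr, kokitl → kokutl, sihgalwitp → sihgalwutp) change the last vowel to 'u'.
The other patterns: stems whose second-to-last letter is 'k' add -oth; stems whose second-to-last letter is 'l' add -esh; stems whose second-to-last letter is 'h' or 'v' double the final consonant and add -us.
So tipmetp → tipmutp.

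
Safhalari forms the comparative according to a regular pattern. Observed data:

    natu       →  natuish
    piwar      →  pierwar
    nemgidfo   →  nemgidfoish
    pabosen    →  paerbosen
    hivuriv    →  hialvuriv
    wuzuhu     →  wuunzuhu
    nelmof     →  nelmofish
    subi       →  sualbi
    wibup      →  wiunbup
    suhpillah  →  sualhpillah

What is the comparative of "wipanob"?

"wipanob" begins with w-. The stems beginning with w- (wibup → wiunbup, wuzuhu → wuunzuhu) insert -un- after the first vowel.
The other patterns: stems beginning with n- add -ish; stems beginning with p- insert -er- after the first vowel; stems beginning with h- or s- insert -al- after the first vowel.
So wipanob → wiunpanob.

wiunpanob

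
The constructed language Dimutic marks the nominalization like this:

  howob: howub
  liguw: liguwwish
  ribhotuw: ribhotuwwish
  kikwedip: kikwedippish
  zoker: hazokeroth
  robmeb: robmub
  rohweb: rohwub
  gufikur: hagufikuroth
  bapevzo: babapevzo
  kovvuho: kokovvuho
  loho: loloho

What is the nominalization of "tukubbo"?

ribhotuw and gufikur both have last vowel 'u' yet inflect differently (ribhotuwwish, hagufikuroth), so the last vowel is not what conditions the rule; the final letter is.
"tukubbo" ends in -o. The stems ending in -o (loho → loloho, kovvuho → kokovvuho, bapevzo → babapevzo) repeat the first consonant+vowel as a prefix.
So tukubbo → tutukubbo.

tutukubbo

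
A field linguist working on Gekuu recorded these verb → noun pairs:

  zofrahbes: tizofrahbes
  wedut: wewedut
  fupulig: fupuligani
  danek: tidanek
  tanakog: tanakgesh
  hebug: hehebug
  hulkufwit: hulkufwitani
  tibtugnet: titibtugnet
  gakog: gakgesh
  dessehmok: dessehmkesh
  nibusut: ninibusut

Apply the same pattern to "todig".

todigani

fupulig and gakog both end in -g yet inflect differently (fupuligani, gakgesh), so the final letter is not what conditions the rule; the last vowel is.
"todig" has last vowel 'i'. The stems whose last vowel is 'i' (fupulig → fupuligani, hulkufwit → hulkufwitani) add -ani.
The other patterns: stems whose last vowel is 'o' delete the last vowel and add -esh; stems whose last vowel is 'e' add the prefix ti-; stems whose last vowel is 'u' repeat the first consonant+vowel as a prefix.
So todig → todigani.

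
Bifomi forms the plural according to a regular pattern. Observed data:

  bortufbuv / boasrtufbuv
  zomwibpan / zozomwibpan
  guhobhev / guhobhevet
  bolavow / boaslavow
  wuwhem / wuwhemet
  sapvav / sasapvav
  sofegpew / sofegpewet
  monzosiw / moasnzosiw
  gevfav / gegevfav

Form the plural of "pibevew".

sapvav and guhobhev both end in -v yet inflect differently (sasapvav, guhobhevet), so the final letter is not what conditions the rule; the last vowel is.
"pibevew" has last vowel 'e'. The stems whose last vowel is 'e' (sofegpew → sofegpewet, guhobhev → guhobhevet, wuwhem → wuwhemet) add -et.
The other patterns: stems whose last vowel is 'a' repeat the first consonant+vowel as a prefix; stems whose last vowel is 'i', 'o' or 'u' insert -as- after the first vowel.
So pibevew → pibevewet.

pibevewet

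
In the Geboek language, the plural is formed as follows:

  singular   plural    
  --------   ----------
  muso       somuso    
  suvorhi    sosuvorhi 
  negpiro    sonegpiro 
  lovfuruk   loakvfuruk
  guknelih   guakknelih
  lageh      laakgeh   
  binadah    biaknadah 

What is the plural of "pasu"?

"pasu" ends in a vowel. The stems ending in a vowel (muso → somuso, suvorhi → sosuvorhi, negpiro → sonegpiro) add the prefix so-.
The other pattern: stems ending in a consonant insert -ak- after the first vowel.
So pasu → sopasu.

sopasu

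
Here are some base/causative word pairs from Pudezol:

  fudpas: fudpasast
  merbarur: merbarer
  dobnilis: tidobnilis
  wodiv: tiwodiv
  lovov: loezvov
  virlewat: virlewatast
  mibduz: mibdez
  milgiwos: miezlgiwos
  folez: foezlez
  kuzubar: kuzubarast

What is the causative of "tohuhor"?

merbarur and kuzubar both end in -r yet inflect differently (merbarer, kuzubarast), so the final letter is not what conditions the rule; the last vowel is.
"tohuhor" has last vowel 'o'. The stems whose last vowel is 'o' (lovov → loezvov, milgiwos → miezlgiwos) insert -ez- after the first vowel.
The other patterns: stems whose last vowel is 'u' change the last vowel to 'e'; stems whose last vowel is 'a' add -ast; stems whose last vowel is 'i' add the prefix ti-.
So tohuhor → toezhuhor.

toezhuhor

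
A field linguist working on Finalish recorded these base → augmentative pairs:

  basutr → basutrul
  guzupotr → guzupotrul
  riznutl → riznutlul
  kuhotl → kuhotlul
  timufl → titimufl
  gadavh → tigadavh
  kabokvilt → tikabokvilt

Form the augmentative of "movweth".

riznutl and timufl both end in -l yet inflect differently (riznutlul, titimufl), so the final letter is not what conditions the rule; the second-to-last letter is.
"movweth" has second-to-last letter 't'. The stems whose second-to-last letter is 't' (basutr → basutrul, guzupotr → guzupotrul, riznutl → riznutlul) add -ul.
The other pattern: stems whose second-to-last letter is 'f', 'l' or 'v' add the prefix ti-.
So movweth → movwethul.

movwethul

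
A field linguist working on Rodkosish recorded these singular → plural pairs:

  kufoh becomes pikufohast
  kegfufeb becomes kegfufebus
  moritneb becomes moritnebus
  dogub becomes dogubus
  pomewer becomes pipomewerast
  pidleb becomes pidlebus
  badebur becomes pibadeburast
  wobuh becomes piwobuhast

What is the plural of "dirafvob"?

dirafvobus

"dirafvob" ends in -b. The stems ending in -b (kegfufeb → kegfufebus, moritneb → moritnebus, pidleb → pidlebus) add -us.
The other pattern: stems ending in -h or -r add pi- … -ast around the stem.
So dirafvob → dirafvobus.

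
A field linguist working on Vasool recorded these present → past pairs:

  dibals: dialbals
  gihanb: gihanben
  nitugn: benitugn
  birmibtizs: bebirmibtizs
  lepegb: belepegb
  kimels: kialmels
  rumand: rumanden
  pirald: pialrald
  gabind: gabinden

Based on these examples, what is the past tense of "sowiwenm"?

rumand and pirald both end in -d yet inflect differently (rumanden, pialrald), so the final letter is not what conditions the rule; the second-to-last letter is.
"sowiwenm" has second-to-last letter 'n'. The stems whose second-to-last letter is 'n' (gihanb → gihanben, rumand → rumanden, gabind → gabinden) add -en.
The other patterns: stems whose second-to-last letter is 'l' insert -al- after the first vowel; stems whose second-to-last letter is 'g' or 'z' add the prefix be-.
So sowiwenm → sowiwenmen.

sowiwenmen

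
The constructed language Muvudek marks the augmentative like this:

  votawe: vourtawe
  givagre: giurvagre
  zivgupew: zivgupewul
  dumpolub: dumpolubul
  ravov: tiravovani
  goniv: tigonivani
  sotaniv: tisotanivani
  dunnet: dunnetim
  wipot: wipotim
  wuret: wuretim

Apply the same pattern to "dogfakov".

tidogfakovani

"dogfakov" ends in -v. The stems ending in -v (ravov → tiravovani, goniv → tigonivani, sotaniv → tisotanivani) add ti- … -ani around the stem.
So dogfakov → tidogfakovani.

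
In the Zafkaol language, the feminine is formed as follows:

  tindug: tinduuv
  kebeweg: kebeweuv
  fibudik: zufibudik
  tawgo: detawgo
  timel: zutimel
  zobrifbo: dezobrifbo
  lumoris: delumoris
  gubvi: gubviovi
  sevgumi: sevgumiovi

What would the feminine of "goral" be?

zugoral

"goral" ends in -l. The one such stem in the data (timel → zutimel) adds the prefix zu-, so the same rule applies.
The other patterns: stems ending in -o or -s add the prefix de-; stems ending in -i add -ovi; stems ending in -g drop the final letter and add -uv.
So goral → zugoral.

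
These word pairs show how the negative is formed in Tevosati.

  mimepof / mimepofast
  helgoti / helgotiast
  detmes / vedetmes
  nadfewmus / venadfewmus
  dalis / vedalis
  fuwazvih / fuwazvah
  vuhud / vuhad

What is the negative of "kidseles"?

vekidseles

helgoti and dalis both have last vowel 'i' yet inflect differently (helgotiast, vedalis), so the last vowel is not what conditions the rule; the final letter is.
"kidseles" ends in -s. The stems ending in -s (detmes → vedetmes, nadfewmus → venadfewmus, dalis → vedalis) add the prefix ve-.
The other patterns: stems ending in -f or -i add -ast; stems ending in -d or -h change the last vowel to 'a'.
So kidseles → vekidseles.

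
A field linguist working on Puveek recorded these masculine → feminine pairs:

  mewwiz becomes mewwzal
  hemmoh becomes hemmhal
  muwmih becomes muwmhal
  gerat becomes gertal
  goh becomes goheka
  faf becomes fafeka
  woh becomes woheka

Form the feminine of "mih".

hemmoh and goh both end in -h yet inflect differently (hemmhal, goheka), so the final letter is not what conditions the rule; the number of vowels is.
"mih" has 1 vowel. The stems with 1 vowel (goh → goheka, faf → fafeka, woh → woheka) add -eka.
The other pattern: stems with 2 vowels delete the last vowel and add -al.
So mih → miheka.

miheka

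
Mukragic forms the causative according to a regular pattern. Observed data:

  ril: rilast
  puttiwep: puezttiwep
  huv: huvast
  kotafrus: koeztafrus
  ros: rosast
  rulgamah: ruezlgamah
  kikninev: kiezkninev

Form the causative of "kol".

ros and kotafrus both end in -s yet inflect differently (rosast, koeztafrus), so the final letter is not what conditions the rule; the number of vowels is.
"kol" has 1 vowel. The stems with 1 vowel (huv → huvast, ril → rilast, ros → rosast) add -ast.
The other pattern: stems with 3 vowels insert -ez- after the first vowel.
So kol → kolast.

kolast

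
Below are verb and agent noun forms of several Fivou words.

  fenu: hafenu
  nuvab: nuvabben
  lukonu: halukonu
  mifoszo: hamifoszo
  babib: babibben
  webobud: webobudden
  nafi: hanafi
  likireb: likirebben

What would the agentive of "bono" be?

nafi and babib both have last vowel 'i' yet inflect differently (hanafi, babibben), so the last vowel is not what conditions the rule; whether the stem ends in a vowel or a consonant is.
"bono" ends in a vowel. The stems ending in a vowel (fenu → hafenu, nafi → hanafi, lukonu → halukonu) add the prefix ha-.
The other pattern: stems ending in a consonant double the final consonant and add -en.
So bono → habono.

habono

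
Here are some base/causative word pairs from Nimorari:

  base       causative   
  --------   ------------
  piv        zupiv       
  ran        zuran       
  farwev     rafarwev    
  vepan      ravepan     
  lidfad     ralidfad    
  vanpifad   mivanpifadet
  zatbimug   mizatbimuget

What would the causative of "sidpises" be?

misidpiseset

"sidpises" has 3 vowels. The stems with 3 vowels (vanpifad → mivanpifadet, zatbimug → mizatbimuget) add mi- … -et around the stem.
So sidpises → misidpiseset.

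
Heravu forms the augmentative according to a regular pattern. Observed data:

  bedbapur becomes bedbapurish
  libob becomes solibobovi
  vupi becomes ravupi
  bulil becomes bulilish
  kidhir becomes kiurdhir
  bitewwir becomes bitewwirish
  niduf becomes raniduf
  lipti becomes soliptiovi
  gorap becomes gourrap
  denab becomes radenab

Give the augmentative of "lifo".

bedbapur and kidhir both end in -r yet inflect differently (bedbapurish, kiurdhir), so the final letter is not what conditions the rule; the first letter is.
"lifo" begins with l-. The stems beginning with l- (lipti → soliptiovi, libob → solibobovi) add so- … -ovi around the stem.
The other patterns: stems beginning with b- add -ish; stems beginning with g- or k- insert -ur- after the first vowel; stems beginning with d-, n- or v- add the prefix ra-.
So lifo → solifoovi.

solifoovi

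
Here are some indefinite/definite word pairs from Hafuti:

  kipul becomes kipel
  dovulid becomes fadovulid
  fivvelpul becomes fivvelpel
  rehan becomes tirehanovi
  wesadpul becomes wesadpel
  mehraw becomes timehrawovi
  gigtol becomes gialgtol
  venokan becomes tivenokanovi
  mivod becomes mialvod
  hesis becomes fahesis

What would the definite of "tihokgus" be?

tihokges

dovulid and mivod both end in -d yet inflect differently (fadovulid, mialvod), so the final letter is not what conditions the rule; the last vowel is.
"tihokgus" has last vowel 'u'. The stems whose last vowel is 'u' (wesadpul → wesadpel, fivvelpul → fivvelpel, kipul → kipel) change the last vowel to 'e'.
So tihokgus → tihokges.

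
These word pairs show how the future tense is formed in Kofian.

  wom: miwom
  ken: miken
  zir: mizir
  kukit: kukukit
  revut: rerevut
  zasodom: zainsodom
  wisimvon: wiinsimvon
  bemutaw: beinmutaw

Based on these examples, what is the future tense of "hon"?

wom and zasodom both end in -m yet inflect differently (miwom, zainsodom), so the final letter is not what conditions the rule; the number of vowels is.
"hon" has 1 vowel. The stems with 1 vowel (wom → miwom, ken → miken, zir → mizir) add the prefix mi-.
So hon → mihon.

mihon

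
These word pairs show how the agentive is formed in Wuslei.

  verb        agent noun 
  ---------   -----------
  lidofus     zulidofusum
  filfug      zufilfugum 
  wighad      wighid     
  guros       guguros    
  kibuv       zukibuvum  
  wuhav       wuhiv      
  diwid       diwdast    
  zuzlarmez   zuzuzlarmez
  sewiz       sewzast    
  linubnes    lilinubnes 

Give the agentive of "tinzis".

tinzsast

zuzlarmez and sewiz both end in -z yet inflect differently (zuzuzlarmez, sewzast), so the final letter is not what conditions the rule; the last vowel is.
"tinzis" has last vowel 'i'. The stems whose last vowel is 'i' (sewiz → sewzast, diwid → diwdast) delete the last vowel and add -ast.
The other patterns: stems whose last vowel is 'e' or 'o' repeat the first consonant+vowel as a prefix; stems whose last vowel is 'a' change the last vowel to 'i'; stems whose last vowel is 'u' add zu- … -um around the stem.
So tinzis → tinzsast.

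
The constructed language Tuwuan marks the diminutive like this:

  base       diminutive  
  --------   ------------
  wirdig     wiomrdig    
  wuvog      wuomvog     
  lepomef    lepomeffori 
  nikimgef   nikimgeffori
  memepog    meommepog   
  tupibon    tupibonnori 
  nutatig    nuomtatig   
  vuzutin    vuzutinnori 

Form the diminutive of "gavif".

"gavif" ends in -f. The stems ending in -f (lepomef → lepomeffori, nikimgef → nikimgeffori) double the final consonant and add -ori.
The other pattern: stems ending in -g insert -om- after the first vowel.
So gavif → gaviffori.

gaviffori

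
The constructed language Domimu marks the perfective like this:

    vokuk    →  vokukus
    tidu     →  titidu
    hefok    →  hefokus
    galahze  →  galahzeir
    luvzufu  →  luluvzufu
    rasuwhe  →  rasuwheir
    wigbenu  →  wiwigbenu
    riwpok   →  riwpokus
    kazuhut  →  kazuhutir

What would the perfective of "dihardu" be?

didihardu

vokuk and luvzufu both have last vowel 'u' yet inflect differently (vokukus, luluvzufu), so the last vowel is not what conditions the rule; the final letter is.
"dihardu" ends in -u. The stems ending in -u (luvzufu → luluvzufu, tidu → titidu, wigbenu → wiwigbenu) repeat the first consonant+vowel as a prefix.
So dihardu → didihardu.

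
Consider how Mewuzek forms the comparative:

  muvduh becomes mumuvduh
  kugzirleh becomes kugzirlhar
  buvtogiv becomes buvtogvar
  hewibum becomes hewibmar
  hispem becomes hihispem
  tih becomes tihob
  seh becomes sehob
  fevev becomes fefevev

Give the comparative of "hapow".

hahapow

tih and muvduh both end in -h yet inflect differently (tihob, mumuvduh), so the final letter is not what conditions the rule; the number of vowels is.
"hapow" has 2 vowels. The stems with 2 vowels (fevev → fefevev, hispem → hihispem, muvduh → mumuvduh) repeat the first consonant+vowel as a prefix.
So hapow → hahapow.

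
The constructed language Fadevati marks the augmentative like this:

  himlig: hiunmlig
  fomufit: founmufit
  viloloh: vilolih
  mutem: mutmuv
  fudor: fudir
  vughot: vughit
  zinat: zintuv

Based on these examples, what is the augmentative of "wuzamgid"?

wuunzamgid

fomufit and vughot both end in -t yet inflect differently (founmufit, vughit), so the final letter is not what conditions the rule; the last vowel is.
"wuzamgid" has last vowel 'i'. The stems whose last vowel is 'i' (fomufit → founmufit, himlig → hiunmlig) insert -un- after the first vowel.
So wuzamgid → wuunzamgid.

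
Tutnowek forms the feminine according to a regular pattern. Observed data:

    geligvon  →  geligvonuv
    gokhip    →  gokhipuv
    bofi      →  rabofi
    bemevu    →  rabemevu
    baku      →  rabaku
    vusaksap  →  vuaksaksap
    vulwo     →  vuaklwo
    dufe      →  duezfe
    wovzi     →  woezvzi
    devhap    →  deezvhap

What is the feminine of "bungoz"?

rabungoz

gokhip and vusaksap both end in -p yet inflect differently (gokhipuv, vuaksaksap), so the final letter is not what conditions the rule; the first letter is.
"bungoz" begins with b-. The stems beginning with b- (bofi → rabofi, bemevu → rabemevu, baku → rabaku) add the prefix ra-.
So bungoz → rabungoz.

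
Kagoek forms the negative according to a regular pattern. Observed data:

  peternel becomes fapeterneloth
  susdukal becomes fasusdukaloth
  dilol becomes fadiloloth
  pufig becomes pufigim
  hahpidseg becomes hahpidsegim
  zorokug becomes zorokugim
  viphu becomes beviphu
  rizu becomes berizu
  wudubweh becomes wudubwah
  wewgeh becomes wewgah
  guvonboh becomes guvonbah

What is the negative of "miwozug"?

peternel and hahpidseg both have last vowel 'e' yet inflect differently (fapeterneloth, hahpidsegim), so the last vowel is not what conditions the rule; the final letter is.
"miwozug" ends in -g. The stems ending in -g (pufig → pufigim, hahpidseg → hahpidsegim, zorokug → zorokugim) add -im.
The other patterns: stems ending in -l add fa- … -oth around the stem; stems ending in -u add the prefix be-; stems ending in -h change the last vowel to 'a'.
So miwozug → miwozugim.

miwozugim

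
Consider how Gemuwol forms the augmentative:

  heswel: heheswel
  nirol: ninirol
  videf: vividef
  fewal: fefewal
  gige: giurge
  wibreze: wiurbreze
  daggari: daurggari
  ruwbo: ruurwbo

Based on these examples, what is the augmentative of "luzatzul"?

luluzatzul

"luzatzul" ends in a consonant. The stems ending in a consonant (heswel → heheswel, nirol → ninirol, videf → vividef) repeat the first consonant+vowel as a prefix.
So luzatzul → luluzatzul.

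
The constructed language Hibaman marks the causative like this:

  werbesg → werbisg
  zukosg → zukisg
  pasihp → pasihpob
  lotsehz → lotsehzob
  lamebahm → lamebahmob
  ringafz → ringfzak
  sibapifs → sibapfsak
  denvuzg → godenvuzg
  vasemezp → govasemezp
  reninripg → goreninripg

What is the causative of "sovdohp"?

sovdohpob

lotsehz and ringafz both end in -z yet inflect differently (lotsehzob, ringfzak), so the final letter is not what conditions the rule; the second-to-last letter is.
"sovdohp" has second-to-last letter 'h'. The stems whose second-to-last letter is 'h' (pasihp → pasihpob, lotsehz → lotsehzob, lamebahm → lamebahmob) add -ob.
The other patterns: stems whose second-to-last letter is 's' change the last vowel to 'i'; stems whose second-to-last letter is 'f' delete the last vowel and add -ak; stems whose second-to-last letter is 'p' or 'z' add the prefix go-.
So sovdohp → sovdohpob.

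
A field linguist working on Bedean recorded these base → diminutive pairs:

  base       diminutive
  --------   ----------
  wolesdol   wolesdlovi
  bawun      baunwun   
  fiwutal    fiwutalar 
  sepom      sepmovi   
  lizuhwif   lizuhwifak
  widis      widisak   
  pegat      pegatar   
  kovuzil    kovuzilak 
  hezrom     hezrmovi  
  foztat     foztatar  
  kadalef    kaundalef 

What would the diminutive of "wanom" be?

wanmovi

kovuzil and fiwutal both end in -l yet inflect differently (kovuzilak, fiwutalar), so the final letter is not what conditions the rule; the last vowel is.
"wanom" has last vowel 'o'. The stems whose last vowel is 'o' (wolesdol → wolesdlovi, hezrom → hezrmovi, sepom → sepmovi) delete the last vowel and add -ovi.
The other patterns: stems whose last vowel is 'i' add -ak; stems whose last vowel is 'a' add -ar; stems whose last vowel is 'e' or 'u' insert -un- after the first vowel.
So wanom → wanmovi.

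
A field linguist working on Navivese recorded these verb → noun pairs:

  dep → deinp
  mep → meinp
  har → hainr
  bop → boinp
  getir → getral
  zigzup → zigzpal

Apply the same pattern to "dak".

daink

har and getir both end in -r yet inflect differently (hainr, getral), so the final letter is not what conditions the rule; the number of vowels is.
"dak" has 1 vowel. The stems with 1 vowel (dep → deinp, mep → meinp, har → hainr) insert -in- after the first vowel.
So dak → daink.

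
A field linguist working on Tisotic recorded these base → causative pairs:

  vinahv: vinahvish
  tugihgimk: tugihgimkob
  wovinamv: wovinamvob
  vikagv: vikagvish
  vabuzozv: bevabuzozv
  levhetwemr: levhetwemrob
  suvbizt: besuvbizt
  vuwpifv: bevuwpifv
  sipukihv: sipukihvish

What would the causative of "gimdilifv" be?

begimdilifv

wovinamv and vabuzozv both end in -v yet inflect differently (wovinamvob, bevabuzozv), so the final letter is not what conditions the rule; the second-to-last letter is.
"gimdilifv" has second-to-last letter 'f'. The one such stem in the data (vuwpifv → bevuwpifv) adds the prefix be-, so the same rule applies.
So gimdilifv → begimdilifv.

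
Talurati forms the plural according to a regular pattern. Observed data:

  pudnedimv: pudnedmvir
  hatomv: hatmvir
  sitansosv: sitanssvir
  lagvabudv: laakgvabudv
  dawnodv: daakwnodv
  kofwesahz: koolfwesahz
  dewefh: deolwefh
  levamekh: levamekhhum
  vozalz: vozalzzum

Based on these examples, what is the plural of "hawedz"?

haakwedz

pudnedimv and lagvabudv both end in -v yet inflect differently (pudnedmvir, laakgvabudv), so the final letter is not what conditions the rule; the second-to-last letter is.
"hawedz" has second-to-last letter 'd'. The stems whose second-to-last letter is 'd' (lagvabudv → laakgvabudv, dawnodv → daakwnodv) insert -ak- after the first vowel.
The other patterns: stems whose second-to-last letter is 'm' or 's' delete the last vowel and add -ir; stems whose second-to-last letter is 'f' or 'h' insert -ol- after the first vowel; stems whose second-to-last letter is 'k' or 'l' double the final consonant and add -um.
So hawedz → haakwedz.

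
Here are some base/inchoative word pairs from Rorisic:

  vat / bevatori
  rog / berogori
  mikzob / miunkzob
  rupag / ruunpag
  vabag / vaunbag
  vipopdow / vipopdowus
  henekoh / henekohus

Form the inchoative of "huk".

behukori

rog and rupag both end in -g yet inflect differently (berogori, ruunpag), so the final letter is not what conditions the rule; the number of vowels is.
"huk" has 1 vowel. The stems with 1 vowel (vat → bevatori, rog → berogori) add be- … -ori around the stem.
So huk → behukori.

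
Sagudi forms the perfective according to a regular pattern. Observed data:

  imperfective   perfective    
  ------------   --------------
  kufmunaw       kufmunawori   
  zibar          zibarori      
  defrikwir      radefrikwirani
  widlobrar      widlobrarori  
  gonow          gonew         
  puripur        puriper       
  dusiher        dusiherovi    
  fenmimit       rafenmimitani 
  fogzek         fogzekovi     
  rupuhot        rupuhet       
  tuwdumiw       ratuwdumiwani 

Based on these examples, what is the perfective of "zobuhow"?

dusiher and defrikwir both end in -r yet inflect differently (dusiherovi, radefrikwirani), so the final letter is not what conditions the rule; the last vowel is.
"zobuhow" has last vowel 'o'. The stems whose last vowel is 'o' (gonow → gonew, rupuhot → rupuhet) change the last vowel to 'e'.
So zobuhow → zobuhew.

zobuhew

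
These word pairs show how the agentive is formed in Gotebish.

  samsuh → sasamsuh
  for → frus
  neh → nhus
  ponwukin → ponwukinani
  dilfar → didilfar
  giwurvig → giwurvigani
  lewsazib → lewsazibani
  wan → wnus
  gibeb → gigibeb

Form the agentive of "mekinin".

for and dilfar both end in -r yet inflect differently (frus, didilfar), so the final letter is not what conditions the rule; the number of vowels is.
"mekinin" has 3 vowels. The stems with 3 vowels (giwurvig → giwurvigani, lewsazib → lewsazibani, ponwukin → ponwukinani) add -ani.
So mekinin → mekininani.

mekininani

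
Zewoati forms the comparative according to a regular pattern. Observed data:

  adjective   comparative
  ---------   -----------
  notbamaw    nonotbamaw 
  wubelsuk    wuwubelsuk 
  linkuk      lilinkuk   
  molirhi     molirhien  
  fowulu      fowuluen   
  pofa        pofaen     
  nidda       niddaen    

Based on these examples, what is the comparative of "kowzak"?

kokowzak

wubelsuk and fowulu both have last vowel 'u' yet inflect differently (wuwubelsuk, fowuluen), so the last vowel is not what conditions the rule; whether the stem ends in a vowel or a consonant is.
"kowzak" ends in a consonant. The stems ending in a consonant (notbamaw → nonotbamaw, wubelsuk → wuwubelsuk, linkuk → lilinkuk) repeat the first consonant+vowel as a prefix.
The other pattern: stems ending in a vowel add -en.
So kowzak → kokowzak.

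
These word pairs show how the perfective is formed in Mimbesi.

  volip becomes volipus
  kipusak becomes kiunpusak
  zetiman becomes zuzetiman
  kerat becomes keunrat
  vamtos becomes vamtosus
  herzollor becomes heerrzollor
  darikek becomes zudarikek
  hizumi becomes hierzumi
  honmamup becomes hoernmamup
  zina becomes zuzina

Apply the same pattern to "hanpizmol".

volip and honmamup both end in -p yet inflect differently (volipus, hoernmamup), so the final letter is not what conditions the rule; the first letter is.
"hanpizmol" begins with h-. The stems beginning with h- (hizumi → hierzumi, honmamup → hoernmamup, herzollor → heerrzollor) insert -er- after the first vowel.
So hanpizmol → haernpizmol.

haernpizmol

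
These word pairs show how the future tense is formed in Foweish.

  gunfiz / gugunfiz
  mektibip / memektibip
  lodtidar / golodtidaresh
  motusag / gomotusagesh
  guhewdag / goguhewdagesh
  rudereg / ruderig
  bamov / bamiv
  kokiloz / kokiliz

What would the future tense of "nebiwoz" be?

motusag and rudereg both end in -g yet inflect differently (gomotusagesh, ruderig), so the final letter is not what conditions the rule; the last vowel is.
"nebiwoz" has last vowel 'o'. The stems whose last vowel is 'o' (bamov → bamiv, kokiloz → kokiliz) change the last vowel to 'i'.
The other patterns: stems whose last vowel is 'i' repeat the first consonant+vowel as a prefix; stems whose last vowel is 'a' add go- … -esh around the stem.
So nebiwoz → nebiwiz.

nebiwiz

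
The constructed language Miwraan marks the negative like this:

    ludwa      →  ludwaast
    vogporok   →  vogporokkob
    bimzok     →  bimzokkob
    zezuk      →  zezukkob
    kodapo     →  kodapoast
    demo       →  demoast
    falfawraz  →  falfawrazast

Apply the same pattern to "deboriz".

deborizast

"deboriz" ends in -z. The one such stem in the data (falfawraz → falfawrazast) adds -ast, so the same rule applies.
The other pattern: stems ending in -k double the final consonant and add -ob.
So deboriz → deborizast.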